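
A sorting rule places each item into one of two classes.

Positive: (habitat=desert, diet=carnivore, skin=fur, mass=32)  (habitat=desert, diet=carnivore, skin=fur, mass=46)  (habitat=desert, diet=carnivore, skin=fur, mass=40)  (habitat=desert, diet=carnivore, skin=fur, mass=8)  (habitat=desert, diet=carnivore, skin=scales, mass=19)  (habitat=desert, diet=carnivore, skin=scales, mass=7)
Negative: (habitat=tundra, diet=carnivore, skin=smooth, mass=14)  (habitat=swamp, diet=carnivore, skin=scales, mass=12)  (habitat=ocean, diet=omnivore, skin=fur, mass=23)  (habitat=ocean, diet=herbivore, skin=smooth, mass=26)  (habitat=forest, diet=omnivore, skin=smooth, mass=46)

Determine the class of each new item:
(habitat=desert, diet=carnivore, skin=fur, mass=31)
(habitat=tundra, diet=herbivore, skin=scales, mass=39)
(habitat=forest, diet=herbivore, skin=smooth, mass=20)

Positive, Negative, Negative

Checking candidate rules against both groups, what survives is: habitat is desert.
(habitat=desert, diet=carnivore, skin=fur, mass=31) — habitat is desert, hence Positive. (habitat=tundra, diet=herbivore, skin=scales, mass=39) — habitat is tundra, hence Negative. (habitat=forest, diet=herbivore, skin=smooth, mass=20) — habitat is forest, hence Negative.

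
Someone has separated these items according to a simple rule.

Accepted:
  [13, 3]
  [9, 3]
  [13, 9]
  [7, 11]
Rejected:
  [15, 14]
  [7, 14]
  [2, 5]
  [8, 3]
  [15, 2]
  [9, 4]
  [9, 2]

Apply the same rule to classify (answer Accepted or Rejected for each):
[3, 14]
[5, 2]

Rejected, Rejected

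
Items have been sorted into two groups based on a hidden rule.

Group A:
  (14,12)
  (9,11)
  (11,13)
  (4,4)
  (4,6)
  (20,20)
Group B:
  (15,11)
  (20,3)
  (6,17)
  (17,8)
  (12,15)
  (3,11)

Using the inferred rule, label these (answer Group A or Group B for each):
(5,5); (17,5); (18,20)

Group A, Group B, Group A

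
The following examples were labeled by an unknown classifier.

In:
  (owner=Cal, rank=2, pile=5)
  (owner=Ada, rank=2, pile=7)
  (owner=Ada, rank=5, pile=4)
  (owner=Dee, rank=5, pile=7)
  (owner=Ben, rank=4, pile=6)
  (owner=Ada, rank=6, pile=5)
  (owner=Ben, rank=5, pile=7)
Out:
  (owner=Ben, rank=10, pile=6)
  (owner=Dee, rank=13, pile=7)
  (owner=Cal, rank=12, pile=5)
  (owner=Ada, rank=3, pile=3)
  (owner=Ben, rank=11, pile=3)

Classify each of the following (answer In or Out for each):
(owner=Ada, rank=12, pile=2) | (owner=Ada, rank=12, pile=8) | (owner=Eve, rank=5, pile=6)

Out, Out, In

The common property of the 'In' items is: pile ≥ 4 AND rank ≤ 6. No 'Out' item has it.
(owner=Ada, rank=12, pile=2) → pile = 2, rank = 12 → Out.
(owner=Ada, rank=12, pile=8) → pile = 8, rank = 12 → Out.
(owner=Eve, rank=5, pile=6) → pile = 6, rank = 5 → In.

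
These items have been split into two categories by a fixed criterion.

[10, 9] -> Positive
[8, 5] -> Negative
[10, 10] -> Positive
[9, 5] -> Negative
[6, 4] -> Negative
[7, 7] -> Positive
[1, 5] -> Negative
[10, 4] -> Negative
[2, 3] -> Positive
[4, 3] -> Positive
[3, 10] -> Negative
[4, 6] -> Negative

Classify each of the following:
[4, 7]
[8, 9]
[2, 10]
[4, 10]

The simplest hypothesis consistent with all the labels is: |first − second| ≤ 1.

Negative, Positive, Negative, Negative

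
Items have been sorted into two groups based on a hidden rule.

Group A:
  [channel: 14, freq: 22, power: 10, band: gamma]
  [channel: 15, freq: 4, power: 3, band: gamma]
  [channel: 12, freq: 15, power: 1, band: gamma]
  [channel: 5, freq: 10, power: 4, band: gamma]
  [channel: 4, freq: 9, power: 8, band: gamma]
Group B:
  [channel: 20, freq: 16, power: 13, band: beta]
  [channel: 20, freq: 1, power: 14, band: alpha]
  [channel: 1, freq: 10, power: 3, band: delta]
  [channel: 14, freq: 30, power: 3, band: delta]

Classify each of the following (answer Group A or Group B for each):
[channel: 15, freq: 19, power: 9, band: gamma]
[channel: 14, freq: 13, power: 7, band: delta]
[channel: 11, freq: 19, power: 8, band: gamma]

The rule appears to be: band is gamma.

Group A, Group B, Group A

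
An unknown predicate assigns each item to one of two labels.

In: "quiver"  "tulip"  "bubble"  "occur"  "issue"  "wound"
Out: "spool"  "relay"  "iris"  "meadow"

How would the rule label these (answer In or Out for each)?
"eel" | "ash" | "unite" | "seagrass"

Out, Out, In, Out

The common property of the 'In' items is: contains 'u'. No 'Out' item has it.
"eel" — no 'u', hence Out. "ash" — no 'u', hence Out. "unite" — has 'u', hence In. "seagrass" — no 'u', hence Out.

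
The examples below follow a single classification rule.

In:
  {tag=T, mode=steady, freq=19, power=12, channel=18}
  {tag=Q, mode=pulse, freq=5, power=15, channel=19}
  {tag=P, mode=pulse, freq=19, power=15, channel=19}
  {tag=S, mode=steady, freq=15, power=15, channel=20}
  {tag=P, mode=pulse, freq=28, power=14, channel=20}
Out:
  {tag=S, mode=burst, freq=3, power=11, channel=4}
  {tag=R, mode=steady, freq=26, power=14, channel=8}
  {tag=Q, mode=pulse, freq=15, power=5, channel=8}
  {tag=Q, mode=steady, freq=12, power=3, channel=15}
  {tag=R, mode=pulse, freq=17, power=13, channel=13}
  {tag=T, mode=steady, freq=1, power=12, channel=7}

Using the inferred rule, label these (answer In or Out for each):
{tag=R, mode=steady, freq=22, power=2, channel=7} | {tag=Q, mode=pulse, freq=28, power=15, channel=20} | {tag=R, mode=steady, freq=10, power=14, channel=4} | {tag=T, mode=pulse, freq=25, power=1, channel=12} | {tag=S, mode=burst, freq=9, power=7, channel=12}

The pattern is that an item is 'In' exactly when: channel ≥ 18.
{tag=R, mode=steady, freq=22, power=2, channel=7}: Out (channel = 7).
{tag=Q, mode=pulse, freq=28, power=15, channel=20}: In (channel = 20).
{tag=R, mode=steady, freq=10, power=14, channel=4}: Out (channel = 4).
{tag=T, mode=pulse, freq=25, power=1, channel=12}: Out (channel = 12).
{tag=S, mode=burst, freq=9, power=7, channel=12}: Out (channel = 12).

Out, In, Out, Out, Out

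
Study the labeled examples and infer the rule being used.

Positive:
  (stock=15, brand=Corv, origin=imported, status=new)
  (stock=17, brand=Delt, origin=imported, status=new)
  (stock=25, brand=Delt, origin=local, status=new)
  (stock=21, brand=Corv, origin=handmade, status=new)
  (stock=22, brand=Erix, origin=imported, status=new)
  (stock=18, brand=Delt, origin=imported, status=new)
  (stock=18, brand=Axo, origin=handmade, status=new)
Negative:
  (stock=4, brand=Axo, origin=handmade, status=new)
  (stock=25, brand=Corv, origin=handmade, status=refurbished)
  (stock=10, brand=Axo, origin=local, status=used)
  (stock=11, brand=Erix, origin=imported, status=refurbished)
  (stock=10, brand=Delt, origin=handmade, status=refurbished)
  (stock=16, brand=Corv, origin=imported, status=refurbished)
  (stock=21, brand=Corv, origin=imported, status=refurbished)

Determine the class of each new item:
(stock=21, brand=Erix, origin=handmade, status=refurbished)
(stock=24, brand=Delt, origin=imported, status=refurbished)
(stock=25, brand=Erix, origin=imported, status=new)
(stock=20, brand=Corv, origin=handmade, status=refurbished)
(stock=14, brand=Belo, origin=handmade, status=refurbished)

Negative, Negative, Positive, Negative, Negative

Every 'Positive' example satisfies: status is new AND stock ≥ 10. None of the 'Negative' examples do.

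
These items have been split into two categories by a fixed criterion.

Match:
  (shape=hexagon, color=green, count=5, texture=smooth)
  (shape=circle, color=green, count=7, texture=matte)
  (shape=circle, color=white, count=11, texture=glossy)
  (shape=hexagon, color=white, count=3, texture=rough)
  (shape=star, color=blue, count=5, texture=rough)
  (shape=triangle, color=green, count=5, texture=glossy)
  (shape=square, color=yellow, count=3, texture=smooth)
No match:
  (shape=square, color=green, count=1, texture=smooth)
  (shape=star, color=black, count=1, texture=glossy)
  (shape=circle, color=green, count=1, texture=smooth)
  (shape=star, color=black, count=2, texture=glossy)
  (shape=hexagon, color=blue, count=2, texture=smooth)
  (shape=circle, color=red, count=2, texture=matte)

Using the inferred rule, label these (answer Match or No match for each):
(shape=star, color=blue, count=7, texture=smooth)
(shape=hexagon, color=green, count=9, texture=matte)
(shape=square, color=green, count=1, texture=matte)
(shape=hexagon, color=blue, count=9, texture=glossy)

The distinguishing property — count ≥ 3 — holds for all the 'Match' cases and none of the 'No match' cases.
Match: (shape=star, color=blue, count=7, texture=smooth), since count = 7.
Match: (shape=hexagon, color=green, count=9, texture=matte), since count = 9.
No match: (shape=square, color=green, count=1, texture=matte), since count = 1.
Match: (shape=hexagon, color=blue, count=9, texture=glossy), since count = 9.

Match, Match, No match, Match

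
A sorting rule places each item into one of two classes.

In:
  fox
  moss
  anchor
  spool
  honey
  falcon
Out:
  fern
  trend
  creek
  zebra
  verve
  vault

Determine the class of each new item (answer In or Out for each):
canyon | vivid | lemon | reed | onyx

In, Out, In, Out, In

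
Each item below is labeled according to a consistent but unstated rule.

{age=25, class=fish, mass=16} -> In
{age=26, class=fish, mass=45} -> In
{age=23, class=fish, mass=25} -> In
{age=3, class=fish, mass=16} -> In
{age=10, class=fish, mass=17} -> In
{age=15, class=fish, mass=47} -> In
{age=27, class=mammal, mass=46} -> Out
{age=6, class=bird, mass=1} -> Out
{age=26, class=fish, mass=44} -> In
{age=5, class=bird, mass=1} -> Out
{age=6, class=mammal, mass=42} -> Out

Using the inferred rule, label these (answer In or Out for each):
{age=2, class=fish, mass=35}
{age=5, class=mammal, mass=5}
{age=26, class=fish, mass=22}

The rule appears to be: class is fish.
{age=2, class=fish, mass=35} → class is fish → In.
{age=5, class=mammal, mass=5} → class is mammal → Out.
{age=26, class=fish, mass=22} → class is fish → In.

In, Out, In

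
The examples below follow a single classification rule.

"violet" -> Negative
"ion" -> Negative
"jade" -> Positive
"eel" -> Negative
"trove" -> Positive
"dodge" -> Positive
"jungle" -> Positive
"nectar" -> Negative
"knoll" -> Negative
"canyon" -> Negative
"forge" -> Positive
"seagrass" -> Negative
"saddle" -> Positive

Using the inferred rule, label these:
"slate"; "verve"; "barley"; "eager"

Positive, Positive, Negative, Negative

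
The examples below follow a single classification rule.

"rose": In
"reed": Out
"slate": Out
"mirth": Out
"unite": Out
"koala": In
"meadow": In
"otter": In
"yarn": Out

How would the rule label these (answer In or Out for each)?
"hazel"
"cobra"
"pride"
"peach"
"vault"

The distinguishing property — contains 'o' — holds for all the 'In' cases and none of the 'Out' cases.
"hazel": no 'o', fails the rule → Out.
"cobra": has 'o', fits → In.
"pride": no 'o', fails the rule → Out.
"peach": no 'o', fails the rule → Out.
"vault": no 'o', fails the rule → Out.

Out, In, Out, Out, Out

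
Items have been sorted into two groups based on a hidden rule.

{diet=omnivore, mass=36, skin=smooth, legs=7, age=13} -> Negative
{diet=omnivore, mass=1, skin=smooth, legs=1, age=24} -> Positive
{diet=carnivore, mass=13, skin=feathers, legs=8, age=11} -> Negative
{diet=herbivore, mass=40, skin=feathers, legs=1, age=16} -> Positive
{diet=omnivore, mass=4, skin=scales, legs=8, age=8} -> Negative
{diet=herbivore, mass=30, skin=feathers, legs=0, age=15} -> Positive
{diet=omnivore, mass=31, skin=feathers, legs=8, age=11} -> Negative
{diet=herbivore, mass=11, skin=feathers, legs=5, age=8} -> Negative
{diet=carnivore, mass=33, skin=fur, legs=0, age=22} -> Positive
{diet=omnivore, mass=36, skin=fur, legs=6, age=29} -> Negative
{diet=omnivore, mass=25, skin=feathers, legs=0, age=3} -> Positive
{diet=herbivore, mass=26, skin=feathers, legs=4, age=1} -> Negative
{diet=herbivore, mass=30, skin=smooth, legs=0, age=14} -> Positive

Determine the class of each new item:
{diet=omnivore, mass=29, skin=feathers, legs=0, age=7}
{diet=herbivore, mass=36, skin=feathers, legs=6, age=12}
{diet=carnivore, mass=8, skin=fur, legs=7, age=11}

Positive, Negative, Negative

Every 'Positive' example satisfies: legs ≤ 1. None of the 'Negative' examples do.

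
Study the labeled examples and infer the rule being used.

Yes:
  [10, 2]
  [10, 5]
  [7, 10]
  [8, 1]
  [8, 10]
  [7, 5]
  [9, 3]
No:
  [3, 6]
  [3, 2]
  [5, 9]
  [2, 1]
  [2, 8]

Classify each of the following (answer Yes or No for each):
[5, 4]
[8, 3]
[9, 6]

The distinguishing property — first ≥ 6 — holds for all the 'Yes' cases and none of the 'No' cases.
No: [5, 4], since first 5.
Yes: [8, 3], since first 8.
Yes: [9, 6], since first 9.

No, Yes, Yes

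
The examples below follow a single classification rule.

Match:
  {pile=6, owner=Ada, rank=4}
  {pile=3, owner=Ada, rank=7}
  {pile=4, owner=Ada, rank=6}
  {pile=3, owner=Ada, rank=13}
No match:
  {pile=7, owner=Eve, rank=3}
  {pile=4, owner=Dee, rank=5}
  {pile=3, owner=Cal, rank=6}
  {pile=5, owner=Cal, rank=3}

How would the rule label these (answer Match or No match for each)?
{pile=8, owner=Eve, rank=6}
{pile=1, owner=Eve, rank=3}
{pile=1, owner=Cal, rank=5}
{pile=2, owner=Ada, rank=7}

No match, No match, No match, Match

The common property of the 'Match' items is: owner is Ada. No 'No match' item has it.
{pile=8, owner=Eve, rank=6}: owner is Eve, doesn't match → No match.
{pile=1, owner=Eve, rank=3}: owner is Eve, doesn't match → No match.
{pile=1, owner=Cal, rank=5}: owner is Cal, doesn't match → No match.
{pile=2, owner=Ada, rank=7}: owner is Ada, matches → Match.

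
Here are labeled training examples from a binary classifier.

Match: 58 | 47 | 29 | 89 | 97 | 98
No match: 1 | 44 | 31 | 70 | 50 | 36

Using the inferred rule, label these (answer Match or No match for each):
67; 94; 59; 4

'Match' ⟺ digit sum ≥ 10.
67 — digit sum 6+7 = 13, hence Match. 94 — digit sum 9+4 = 13, hence Match. 59 — digit sum 5+9 = 14, hence Match. 4 — digit sum 4, hence No match.

Match, Match, Match, No match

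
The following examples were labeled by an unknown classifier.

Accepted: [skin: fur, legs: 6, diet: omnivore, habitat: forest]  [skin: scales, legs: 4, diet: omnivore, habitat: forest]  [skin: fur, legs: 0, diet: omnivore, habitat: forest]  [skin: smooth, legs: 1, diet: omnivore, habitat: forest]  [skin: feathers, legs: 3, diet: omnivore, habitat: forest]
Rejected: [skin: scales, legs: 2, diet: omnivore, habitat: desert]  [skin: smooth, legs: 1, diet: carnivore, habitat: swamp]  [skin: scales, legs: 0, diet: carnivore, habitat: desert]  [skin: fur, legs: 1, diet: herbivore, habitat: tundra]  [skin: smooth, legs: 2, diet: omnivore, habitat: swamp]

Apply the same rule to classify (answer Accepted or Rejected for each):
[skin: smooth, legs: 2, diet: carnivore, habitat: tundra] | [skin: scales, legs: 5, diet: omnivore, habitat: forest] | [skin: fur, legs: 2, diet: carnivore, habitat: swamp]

Comparing the two groups points to one rule — habitat is forest.
[skin: smooth, legs: 2, diet: carnivore, habitat: tundra] — habitat is tundra, hence Rejected. [skin: scales, legs: 5, diet: omnivore, habitat: forest] — habitat is forest, hence Accepted. [skin: fur, legs: 2, diet: carnivore, habitat: swamp] — habitat is swamp, hence Rejected.

Rejected, Accepted, Rejected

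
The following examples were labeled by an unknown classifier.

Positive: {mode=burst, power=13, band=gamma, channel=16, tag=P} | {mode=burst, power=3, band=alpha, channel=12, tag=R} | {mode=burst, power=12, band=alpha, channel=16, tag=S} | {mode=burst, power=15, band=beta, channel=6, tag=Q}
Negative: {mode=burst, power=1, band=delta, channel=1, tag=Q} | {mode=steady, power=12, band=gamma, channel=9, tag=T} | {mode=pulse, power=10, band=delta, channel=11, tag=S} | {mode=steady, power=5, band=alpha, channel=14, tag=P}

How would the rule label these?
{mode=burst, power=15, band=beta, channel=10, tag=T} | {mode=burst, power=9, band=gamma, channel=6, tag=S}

Positive, Positive

Rule: mode is burst AND power ≥ 3. This holds for each 'Positive' example and fails for each 'Negative' one.
Positive: {mode=burst, power=15, band=beta, channel=10, tag=T}, since mode is burst, power = 15. Positive: {mode=burst, power=9, band=gamma, channel=6, tag=S}, since mode is burst, power = 9.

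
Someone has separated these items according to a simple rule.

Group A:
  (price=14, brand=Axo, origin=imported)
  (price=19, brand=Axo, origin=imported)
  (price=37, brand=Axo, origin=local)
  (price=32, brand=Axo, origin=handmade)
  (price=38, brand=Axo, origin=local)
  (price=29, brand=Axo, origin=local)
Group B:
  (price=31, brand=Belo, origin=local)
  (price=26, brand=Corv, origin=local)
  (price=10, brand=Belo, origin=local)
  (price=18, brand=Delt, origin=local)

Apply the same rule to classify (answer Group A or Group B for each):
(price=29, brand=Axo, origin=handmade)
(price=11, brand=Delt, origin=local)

Group A, Group B

The distinguishing property — brand is Axo — holds for all the 'Group A' cases and none of the 'Group B' cases.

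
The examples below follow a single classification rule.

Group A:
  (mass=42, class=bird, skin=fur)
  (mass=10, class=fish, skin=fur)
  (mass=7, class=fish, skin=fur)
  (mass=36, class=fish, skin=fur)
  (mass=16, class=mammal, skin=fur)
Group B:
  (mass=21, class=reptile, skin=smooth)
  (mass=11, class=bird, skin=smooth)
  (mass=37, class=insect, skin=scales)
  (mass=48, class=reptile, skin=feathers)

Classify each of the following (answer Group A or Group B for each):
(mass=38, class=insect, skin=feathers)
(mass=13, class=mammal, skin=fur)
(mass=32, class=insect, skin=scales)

Group B, Group A, Group B

Every 'Group A' example satisfies: skin is fur. None of the 'Group B' examples do.
(mass=38, class=insect, skin=feathers) → skin is feathers → Group B.
(mass=13, class=mammal, skin=fur) → skin is fur → Group A.
(mass=32, class=insect, skin=scales) → skin is scales → Group B.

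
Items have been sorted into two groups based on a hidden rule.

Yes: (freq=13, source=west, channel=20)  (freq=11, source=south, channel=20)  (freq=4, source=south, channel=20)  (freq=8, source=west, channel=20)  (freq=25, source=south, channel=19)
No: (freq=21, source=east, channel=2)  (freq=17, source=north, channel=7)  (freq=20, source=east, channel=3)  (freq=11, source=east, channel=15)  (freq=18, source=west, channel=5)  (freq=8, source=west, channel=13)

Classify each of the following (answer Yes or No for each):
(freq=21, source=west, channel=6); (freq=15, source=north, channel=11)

No, No

All 'Yes' examples share one property — channel ≥ 19 — and every 'No' example lacks it.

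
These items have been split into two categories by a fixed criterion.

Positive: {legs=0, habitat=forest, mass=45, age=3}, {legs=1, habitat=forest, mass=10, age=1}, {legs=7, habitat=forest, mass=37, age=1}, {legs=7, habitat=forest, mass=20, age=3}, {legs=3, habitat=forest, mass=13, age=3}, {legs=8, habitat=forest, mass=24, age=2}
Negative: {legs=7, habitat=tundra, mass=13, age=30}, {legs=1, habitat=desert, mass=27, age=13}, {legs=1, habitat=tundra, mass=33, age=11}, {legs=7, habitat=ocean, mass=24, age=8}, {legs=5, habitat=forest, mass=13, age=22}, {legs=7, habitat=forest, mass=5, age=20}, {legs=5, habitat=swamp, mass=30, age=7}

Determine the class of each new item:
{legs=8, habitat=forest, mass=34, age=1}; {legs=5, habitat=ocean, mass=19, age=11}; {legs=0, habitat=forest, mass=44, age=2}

Positive, Negative, Positive

Every 'Positive' example satisfies: age ≤ 3. None of the 'Negative' examples do.
{legs=8, habitat=forest, mass=34, age=1}: age = 1 — satisfies this, so Positive.
{legs=5, habitat=ocean, mass=19, age=11}: age = 11 — doesn't match, so Negative.
{legs=0, habitat=forest, mass=44, age=2}: age = 2 — satisfies this, so Positive.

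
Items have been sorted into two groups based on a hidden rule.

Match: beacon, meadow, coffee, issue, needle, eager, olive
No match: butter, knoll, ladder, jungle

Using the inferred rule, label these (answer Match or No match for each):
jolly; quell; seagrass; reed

No match, No match, Match, No match

One predicate separates the groups cleanly: has ≥ 3 vowels.
jolly → 1 vowel → No match.
quell → 2 vowels → No match.
seagrass → 3 vowels → Match.
reed → 2 vowels → No match.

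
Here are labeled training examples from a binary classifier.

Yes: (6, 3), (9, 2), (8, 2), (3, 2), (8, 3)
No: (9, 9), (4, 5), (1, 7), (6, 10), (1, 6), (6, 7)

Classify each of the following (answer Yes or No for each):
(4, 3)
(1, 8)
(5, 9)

The simplest hypothesis consistent with all the labels is: first > second.

Yes, No, No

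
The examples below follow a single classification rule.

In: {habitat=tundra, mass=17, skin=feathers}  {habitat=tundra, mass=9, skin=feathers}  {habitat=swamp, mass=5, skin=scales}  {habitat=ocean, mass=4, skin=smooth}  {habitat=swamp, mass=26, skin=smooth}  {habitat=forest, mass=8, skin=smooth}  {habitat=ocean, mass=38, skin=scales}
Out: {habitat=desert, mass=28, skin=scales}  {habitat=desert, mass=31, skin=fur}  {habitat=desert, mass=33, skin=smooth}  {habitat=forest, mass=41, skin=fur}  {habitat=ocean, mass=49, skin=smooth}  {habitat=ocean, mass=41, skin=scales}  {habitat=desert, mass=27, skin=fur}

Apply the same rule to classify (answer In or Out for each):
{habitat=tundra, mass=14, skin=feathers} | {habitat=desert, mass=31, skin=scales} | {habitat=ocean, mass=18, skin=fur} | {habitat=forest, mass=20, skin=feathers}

All 'In' examples share one property — mass ≤ 26 OR mass = 38 — and every 'Out' example lacks it.

In, Out, In, In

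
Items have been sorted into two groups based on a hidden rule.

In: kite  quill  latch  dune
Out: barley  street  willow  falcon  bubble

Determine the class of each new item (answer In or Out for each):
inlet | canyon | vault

In, Out, In

All 'In' examples share one property — length ≤ 5 — and every 'Out' example lacks it.
inlet — length 5, hence In.
canyon — length 6, hence Out.
vault — length 5, hence In.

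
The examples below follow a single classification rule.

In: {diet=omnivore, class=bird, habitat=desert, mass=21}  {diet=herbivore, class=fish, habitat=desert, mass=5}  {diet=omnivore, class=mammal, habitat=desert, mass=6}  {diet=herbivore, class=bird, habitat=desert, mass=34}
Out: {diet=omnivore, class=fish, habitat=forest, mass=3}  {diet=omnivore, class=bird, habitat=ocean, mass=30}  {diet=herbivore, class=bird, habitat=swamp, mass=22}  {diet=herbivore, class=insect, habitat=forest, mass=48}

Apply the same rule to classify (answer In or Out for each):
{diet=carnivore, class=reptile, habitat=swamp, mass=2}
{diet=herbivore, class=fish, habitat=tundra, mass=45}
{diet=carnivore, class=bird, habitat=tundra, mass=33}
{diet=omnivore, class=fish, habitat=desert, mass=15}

Out, Out, Out, In

'In' ⟺ habitat is desert.
{diet=carnivore, class=reptile, habitat=swamp, mass=2}: habitat is swamp — lacks this property, so Out. {diet=herbivore, class=fish, habitat=tundra, mass=45}: habitat is tundra — lacks this property, so Out. {diet=carnivore, class=bird, habitat=tundra, mass=33}: habitat is tundra — lacks this property, so Out. {diet=omnivore, class=fish, habitat=desert, mass=15}: habitat is desert — meets the rule, so In.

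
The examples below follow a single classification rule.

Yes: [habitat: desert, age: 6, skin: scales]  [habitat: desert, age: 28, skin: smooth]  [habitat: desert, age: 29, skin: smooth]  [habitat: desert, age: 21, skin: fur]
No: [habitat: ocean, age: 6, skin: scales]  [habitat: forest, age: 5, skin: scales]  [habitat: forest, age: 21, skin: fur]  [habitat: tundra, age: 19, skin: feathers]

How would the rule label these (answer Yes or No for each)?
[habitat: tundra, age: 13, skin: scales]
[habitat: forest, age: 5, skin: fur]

All 'Yes' examples share one property — habitat is desert — and every 'No' example lacks it.
[habitat: tundra, age: 13, skin: scales]: habitat is tundra — does not satisfy this, so No. [habitat: forest, age: 5, skin: fur]: habitat is forest — does not satisfy this, so No.

No, No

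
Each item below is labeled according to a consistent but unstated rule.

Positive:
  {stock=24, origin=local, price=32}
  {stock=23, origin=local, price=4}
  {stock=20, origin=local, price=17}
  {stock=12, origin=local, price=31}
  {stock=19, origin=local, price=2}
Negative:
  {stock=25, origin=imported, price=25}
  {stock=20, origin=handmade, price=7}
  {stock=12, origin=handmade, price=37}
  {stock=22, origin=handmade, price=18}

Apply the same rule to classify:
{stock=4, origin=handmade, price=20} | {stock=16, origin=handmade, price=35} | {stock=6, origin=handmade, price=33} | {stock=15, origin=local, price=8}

Checking candidate rules against both groups, what survives is: origin is local.
{stock=4, origin=handmade, price=20}: origin is handmade — does not satisfy this, so Negative.
{stock=16, origin=handmade, price=35}: origin is handmade — does not satisfy this, so Negative.
{stock=6, origin=handmade, price=33}: origin is handmade — does not satisfy this, so Negative.
{stock=15, origin=local, price=8}: origin is local — matches, so Positive.

Negative, Negative, Negative, Positive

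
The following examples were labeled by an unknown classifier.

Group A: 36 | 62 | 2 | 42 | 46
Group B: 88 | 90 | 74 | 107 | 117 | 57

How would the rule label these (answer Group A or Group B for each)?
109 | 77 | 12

The pattern is that an item is 'Group A' exactly when: even AND at most 62.
109: 109 is odd, 109 > 62, doesn't match → Group B.
77: 77 is odd, 77 > 62, doesn't match → Group B.
12: 12 is even, 12 ≤ 62, satisfies this → Group A.

Group B, Group B, Group A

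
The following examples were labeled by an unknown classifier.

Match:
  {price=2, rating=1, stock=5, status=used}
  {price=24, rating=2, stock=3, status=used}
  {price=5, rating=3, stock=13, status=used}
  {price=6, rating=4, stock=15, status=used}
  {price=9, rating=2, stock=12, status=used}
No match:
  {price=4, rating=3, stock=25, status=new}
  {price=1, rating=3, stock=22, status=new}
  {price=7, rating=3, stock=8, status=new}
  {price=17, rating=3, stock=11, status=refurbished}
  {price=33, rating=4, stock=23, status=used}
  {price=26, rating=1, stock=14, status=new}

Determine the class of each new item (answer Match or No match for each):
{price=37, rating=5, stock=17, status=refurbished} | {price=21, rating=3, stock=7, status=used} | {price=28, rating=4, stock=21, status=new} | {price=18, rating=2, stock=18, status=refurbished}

No match, Match, No match, No match

The classifier is using: status is used AND price ≤ 24.
{price=37, rating=5, stock=17, status=refurbished}: status is refurbished, price = 37, does not fit → No match.
{price=21, rating=3, stock=7, status=used}: status is used, price = 21, fits → Match.
{price=28, rating=4, stock=21, status=new}: status is new, price = 28, does not fit → No match.
{price=18, rating=2, stock=18, status=refurbished}: status is refurbished, price = 18, does not fit → No match.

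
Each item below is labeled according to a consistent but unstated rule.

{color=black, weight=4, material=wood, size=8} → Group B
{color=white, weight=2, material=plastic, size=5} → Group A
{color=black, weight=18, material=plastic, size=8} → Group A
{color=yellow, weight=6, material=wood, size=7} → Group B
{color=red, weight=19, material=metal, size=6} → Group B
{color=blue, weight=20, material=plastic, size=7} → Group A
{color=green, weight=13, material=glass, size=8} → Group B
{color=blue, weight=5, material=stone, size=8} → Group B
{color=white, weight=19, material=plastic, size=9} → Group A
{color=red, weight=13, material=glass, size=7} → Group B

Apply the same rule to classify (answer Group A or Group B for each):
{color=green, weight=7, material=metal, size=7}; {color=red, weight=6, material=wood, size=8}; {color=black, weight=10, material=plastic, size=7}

Group B, Group B, Group A

The pattern is that an item is 'Group A' exactly when: material is plastic.
{color=green, weight=7, material=metal, size=7}: Group B (material is metal).
{color=red, weight=6, material=wood, size=8}: Group B (material is wood).
{color=black, weight=10, material=plastic, size=7}: Group A (material is plastic).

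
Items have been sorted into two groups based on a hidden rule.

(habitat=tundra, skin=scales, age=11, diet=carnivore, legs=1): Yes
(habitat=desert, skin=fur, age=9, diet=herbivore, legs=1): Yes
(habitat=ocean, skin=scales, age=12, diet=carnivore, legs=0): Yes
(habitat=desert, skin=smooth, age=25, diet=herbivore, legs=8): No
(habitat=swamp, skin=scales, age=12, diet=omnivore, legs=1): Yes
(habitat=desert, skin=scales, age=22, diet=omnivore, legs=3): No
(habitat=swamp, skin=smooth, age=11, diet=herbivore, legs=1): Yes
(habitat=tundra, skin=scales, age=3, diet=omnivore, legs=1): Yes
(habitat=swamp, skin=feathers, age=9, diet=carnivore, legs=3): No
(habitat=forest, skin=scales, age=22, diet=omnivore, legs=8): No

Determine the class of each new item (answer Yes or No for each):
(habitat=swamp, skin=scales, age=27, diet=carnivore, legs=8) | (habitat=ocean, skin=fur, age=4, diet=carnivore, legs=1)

The rule appears to be: legs ≤ 1.

No, Yes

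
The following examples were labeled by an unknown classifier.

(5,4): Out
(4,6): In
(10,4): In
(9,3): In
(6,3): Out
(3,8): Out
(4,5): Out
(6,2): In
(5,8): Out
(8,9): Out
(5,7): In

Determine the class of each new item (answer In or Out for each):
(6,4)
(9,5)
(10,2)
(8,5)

In, In, In, Out

The common property of the 'In' items is: sum is even. No 'Out' item has it.
(6,4): In (6+4 = 10).
(9,5): In (9+5 = 14).
(10,2): In (10+2 = 12).
(8,5): Out (8+5 = 13).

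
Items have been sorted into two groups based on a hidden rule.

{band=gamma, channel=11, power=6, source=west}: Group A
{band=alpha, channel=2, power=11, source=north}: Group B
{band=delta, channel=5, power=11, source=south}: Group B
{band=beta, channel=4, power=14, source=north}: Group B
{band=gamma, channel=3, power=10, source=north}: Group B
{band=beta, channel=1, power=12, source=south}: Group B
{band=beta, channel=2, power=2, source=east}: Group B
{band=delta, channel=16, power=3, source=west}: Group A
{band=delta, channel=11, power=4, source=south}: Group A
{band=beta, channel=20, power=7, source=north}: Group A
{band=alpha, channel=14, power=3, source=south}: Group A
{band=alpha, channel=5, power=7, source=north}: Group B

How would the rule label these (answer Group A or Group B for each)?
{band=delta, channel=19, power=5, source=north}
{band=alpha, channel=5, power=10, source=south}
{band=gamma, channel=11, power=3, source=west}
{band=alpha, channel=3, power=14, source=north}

One predicate separates the groups cleanly: channel ≥ 11.

Group A, Group B, Group A, Group B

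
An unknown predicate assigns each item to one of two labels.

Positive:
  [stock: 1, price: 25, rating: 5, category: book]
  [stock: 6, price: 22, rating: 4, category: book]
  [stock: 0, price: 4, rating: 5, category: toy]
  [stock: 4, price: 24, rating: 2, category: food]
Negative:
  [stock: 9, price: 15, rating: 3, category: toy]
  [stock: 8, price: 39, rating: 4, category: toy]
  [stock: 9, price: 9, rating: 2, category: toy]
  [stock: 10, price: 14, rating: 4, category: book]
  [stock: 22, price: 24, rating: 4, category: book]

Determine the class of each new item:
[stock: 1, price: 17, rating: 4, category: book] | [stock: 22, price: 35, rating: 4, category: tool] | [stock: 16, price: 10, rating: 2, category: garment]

Positive, Negative, Negative

'Positive' ⟺ stock ≤ 6.
[stock: 1, price: 17, rating: 4, category: book]: stock = 1 — has this property, so Positive.
[stock: 22, price: 35, rating: 4, category: tool]: stock = 22 — doesn't match, so Negative.
[stock: 16, price: 10, rating: 2, category: garment]: stock = 16 — doesn't match, so Negative.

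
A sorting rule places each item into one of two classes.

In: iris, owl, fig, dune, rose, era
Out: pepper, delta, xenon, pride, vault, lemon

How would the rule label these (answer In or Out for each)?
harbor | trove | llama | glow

Out, Out, Out, In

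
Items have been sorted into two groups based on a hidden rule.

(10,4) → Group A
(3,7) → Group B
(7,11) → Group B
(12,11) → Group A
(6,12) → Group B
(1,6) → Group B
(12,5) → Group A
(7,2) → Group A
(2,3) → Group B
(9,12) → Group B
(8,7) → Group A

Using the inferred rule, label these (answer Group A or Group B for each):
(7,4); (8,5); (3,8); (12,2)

The simplest hypothesis consistent with all the labels is: first > second.
(7,4): 7 > 4, qualifies → Group A. (8,5): 8 > 5, qualifies → Group A. (3,8): 3 < 8, does not pass → Group B. (12,2): 12 > 2, qualifies → Group A.

Group A, Group A, Group B, Group A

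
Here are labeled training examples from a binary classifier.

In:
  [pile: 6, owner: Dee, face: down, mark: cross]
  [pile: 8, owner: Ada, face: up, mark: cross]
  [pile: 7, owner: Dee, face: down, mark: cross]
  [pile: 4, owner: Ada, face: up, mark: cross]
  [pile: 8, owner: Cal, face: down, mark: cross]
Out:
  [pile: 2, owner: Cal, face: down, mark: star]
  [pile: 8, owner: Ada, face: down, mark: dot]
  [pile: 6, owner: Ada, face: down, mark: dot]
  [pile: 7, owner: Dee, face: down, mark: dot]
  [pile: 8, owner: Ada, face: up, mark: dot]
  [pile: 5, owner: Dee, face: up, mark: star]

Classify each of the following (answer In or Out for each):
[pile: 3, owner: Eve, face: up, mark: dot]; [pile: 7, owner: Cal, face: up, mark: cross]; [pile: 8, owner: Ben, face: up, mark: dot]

All 'In' examples share one property — mark is cross — and every 'Out' example lacks it.
[pile: 3, owner: Eve, face: up, mark: dot] → mark is dot → Out.
[pile: 7, owner: Cal, face: up, mark: cross] → mark is cross → In.
[pile: 8, owner: Ben, face: up, mark: dot] → mark is dot → Out.

Out, In, Out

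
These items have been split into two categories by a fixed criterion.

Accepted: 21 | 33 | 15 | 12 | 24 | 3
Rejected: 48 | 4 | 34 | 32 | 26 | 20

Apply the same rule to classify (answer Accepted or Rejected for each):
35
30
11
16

Rejected, Accepted, Rejected, Rejected

The simplest hypothesis consistent with all the labels is: multiple of 3 AND at most 33.
Rejected: 35, since 35 = 3·11 + 2, 35 > 33.
Accepted: 30, since 30 = 3·10, 30 ≤ 33.
Rejected: 11, since 11 = 3·3 + 2, 11 ≤ 33.
Rejected: 16, since 16 = 3·5 + 1, 16 ≤ 33.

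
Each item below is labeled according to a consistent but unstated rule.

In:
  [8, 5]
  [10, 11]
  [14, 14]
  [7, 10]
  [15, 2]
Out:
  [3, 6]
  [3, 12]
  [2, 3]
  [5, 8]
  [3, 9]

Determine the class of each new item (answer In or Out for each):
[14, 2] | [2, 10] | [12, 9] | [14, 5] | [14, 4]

In, Out, In, In, In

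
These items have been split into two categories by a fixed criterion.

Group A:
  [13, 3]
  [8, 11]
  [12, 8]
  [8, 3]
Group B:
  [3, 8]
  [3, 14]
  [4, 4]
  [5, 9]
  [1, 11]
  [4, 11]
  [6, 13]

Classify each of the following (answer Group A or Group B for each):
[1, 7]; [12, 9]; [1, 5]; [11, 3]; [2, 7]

Group B, Group A, Group B, Group A, Group B

The distinguishing property — first ≥ 8 — holds for all the 'Group A' cases and none of the 'Group B' cases.
[1, 7]: Group B (first 1). [12, 9]: Group A (first 12). [1, 5]: Group B (first 1). [11, 3]: Group A (first 11). [2, 7]: Group B (first 2).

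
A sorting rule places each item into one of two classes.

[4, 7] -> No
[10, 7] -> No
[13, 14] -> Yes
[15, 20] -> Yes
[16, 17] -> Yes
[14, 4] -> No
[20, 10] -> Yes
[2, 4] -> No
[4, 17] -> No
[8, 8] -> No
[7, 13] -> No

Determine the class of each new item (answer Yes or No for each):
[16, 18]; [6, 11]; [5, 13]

Yes, No, No

The common property of the 'Yes' items is: sum ≥ 27. No 'No' item has it.
[16, 18] → 16+18 = 34 → Yes.
[6, 11] → 6+11 = 17 → No.
[5, 13] → 5+13 = 18 → No.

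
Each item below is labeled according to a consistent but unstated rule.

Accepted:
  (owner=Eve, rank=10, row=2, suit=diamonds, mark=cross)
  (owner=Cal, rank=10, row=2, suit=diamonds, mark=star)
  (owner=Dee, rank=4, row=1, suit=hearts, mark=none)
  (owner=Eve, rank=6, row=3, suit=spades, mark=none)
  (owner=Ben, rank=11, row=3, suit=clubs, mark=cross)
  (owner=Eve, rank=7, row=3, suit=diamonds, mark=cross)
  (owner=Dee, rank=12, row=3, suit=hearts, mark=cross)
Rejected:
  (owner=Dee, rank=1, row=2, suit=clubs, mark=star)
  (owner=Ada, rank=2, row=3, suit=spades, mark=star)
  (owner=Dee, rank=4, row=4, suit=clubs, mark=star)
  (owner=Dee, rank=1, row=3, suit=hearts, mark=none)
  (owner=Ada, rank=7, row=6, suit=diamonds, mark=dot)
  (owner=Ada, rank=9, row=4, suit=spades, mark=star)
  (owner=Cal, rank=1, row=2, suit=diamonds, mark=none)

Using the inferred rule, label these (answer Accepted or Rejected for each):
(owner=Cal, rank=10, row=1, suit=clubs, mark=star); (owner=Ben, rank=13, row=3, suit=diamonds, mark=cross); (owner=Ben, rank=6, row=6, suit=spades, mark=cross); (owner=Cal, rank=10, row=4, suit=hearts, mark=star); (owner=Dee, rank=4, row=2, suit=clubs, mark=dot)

Accepted, Accepted, Rejected, Rejected, Accepted

A rule that fits every label: rank ≥ 4 AND row ≤ 3 — true of each 'Accepted' example, false of each 'Rejected' one.
(owner=Cal, rank=10, row=1, suit=clubs, mark=star): Accepted (rank = 10, row = 1). (owner=Ben, rank=13, row=3, suit=diamonds, mark=cross): Accepted (rank = 13, row = 3). (owner=Ben, rank=6, row=6, suit=spades, mark=cross): Rejected (rank = 6, row = 6). (owner=Cal, rank=10, row=4, suit=hearts, mark=star): Rejected (rank = 10, row = 4). (owner=Dee, rank=4, row=2, suit=clubs, mark=dot): Accepted (rank = 4, row = 2).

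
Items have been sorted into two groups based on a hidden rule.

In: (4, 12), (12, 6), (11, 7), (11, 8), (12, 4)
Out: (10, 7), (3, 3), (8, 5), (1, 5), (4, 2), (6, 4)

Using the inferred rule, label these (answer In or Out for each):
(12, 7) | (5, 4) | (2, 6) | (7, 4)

The common property of the 'In' items is: max ≥ 11. No 'Out' item has it.
(12, 7) — max 12, hence In.
(5, 4) — max 5, hence Out.
(2, 6) — max 6, hence Out.
(7, 4) — max 7, hence Out.

In, Out, Out, Out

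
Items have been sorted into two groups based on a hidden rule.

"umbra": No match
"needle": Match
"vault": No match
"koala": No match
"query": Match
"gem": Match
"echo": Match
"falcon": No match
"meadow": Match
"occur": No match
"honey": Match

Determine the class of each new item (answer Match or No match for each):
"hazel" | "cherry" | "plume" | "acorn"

One predicate separates the groups cleanly: contains 'e'.
"hazel": has 'e', meets the rule → Match. "cherry": has 'e', meets the rule → Match. "plume": has 'e', meets the rule → Match. "acorn": no 'e', does not satisfy this → No match.

Match, Match, Match, No match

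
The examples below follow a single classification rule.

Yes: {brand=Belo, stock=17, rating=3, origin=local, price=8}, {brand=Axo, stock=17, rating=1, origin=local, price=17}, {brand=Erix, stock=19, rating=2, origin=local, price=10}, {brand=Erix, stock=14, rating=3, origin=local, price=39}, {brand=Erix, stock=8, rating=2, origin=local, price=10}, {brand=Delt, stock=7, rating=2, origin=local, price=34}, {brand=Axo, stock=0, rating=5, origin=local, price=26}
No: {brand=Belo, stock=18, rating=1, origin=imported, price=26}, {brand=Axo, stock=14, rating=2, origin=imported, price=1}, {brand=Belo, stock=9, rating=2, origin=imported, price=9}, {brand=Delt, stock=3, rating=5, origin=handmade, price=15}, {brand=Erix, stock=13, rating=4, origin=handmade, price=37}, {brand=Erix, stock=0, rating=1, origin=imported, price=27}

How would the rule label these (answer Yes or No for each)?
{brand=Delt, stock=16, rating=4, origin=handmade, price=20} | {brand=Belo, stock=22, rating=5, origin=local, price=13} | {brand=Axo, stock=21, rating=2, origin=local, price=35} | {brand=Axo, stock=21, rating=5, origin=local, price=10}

No, Yes, Yes, Yes

Comparing the two groups points to one rule — origin is local.
{brand=Delt, stock=16, rating=4, origin=handmade, price=20}: origin is handmade — does not fit, so No. {brand=Belo, stock=22, rating=5, origin=local, price=13}: origin is local — fits, so Yes. {brand=Axo, stock=21, rating=2, origin=local, price=35}: origin is local — fits, so Yes. {brand=Axo, stock=21, rating=5, origin=local, price=10}: origin is local — fits, so Yes.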